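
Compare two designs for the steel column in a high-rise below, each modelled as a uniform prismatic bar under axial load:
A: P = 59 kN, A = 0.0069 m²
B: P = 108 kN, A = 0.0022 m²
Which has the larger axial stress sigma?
Model: a uniform prismatic bar under axial load, so sigma = P / A (SI units).
  A: sigma = 59000 / 0.0069 = 8.551 × 10⁶ Pa = 8.551 MPa
  B: sigma = 108000 / 0.0022 = 4.909 × 10⁷ Pa = 49.09 MPa
49.09 MPa > 8.551 MPa, so B is larger.
Final answer: B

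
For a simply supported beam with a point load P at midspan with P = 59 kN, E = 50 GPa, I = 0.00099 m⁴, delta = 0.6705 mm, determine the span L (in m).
Model: a simply supported beam with a point load P at midspan, so delta = (P·L^3) / (48·E·I).
Solve for L: L = ((48·delta·E·I) / P)^(1/3).
Convert to SI units:
  P = 59 kN = 59000 N
  E = 50 GPa = 5 × 10¹⁰ Pa
  delta = 0.6705 mm = 0.0006705 m
Substitute:
  L = ((48 × 0.0006705 × (5 × 10¹⁰) × 0.00099) / 59000)^(1/3)
  L = 3 m
Final answer: L = 3 m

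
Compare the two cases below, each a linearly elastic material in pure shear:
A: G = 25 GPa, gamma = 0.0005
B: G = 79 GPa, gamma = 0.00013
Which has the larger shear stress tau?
Model: a linearly elastic material in pure shear, so tau = G·gamma (SI units).
  A: tau = (2.5 × 10¹⁰) × 0.0005 = 1.25 × 10⁷ Pa = 12.5 MPa
  B: tau = (7.9 × 10¹⁰) × 0.00013 = 1.027 × 10⁷ Pa = 10.27 MPa
12.5 MPa > 10.27 MPa, so A is larger.
Final answer: A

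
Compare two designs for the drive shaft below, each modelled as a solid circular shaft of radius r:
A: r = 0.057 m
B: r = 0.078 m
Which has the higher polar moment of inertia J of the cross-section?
Model: a solid circular shaft of radius r, so J = (π·r^4) / 2 (SI units).
  A: J = (π × 0.057^4) / 2 = 1.658 × 10⁻⁵ m⁴
  B: J = (π × 0.078^4) / 2 = 5.814 × 10⁻⁵ m⁴
5.814 × 10⁻⁵ m⁴ > 1.658 × 10⁻⁵ m⁴, so B is larger.
Final answer: B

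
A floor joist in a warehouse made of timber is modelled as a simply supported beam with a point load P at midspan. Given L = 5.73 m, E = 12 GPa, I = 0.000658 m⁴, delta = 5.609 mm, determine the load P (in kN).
Model: a simply supported beam with a point load P at midspan, so delta = (P·L^3) / (48·E·I).
Solve for P: P = (48·delta·E·I) / L^3.
Convert to SI units:
  E = 12 GPa = 1.2 × 10¹⁰ Pa
  delta = 5.609 mm = 0.005609 m
Substitute:
  P = (48 × 0.005609 × (1.2 × 10¹⁰) × 0.000658) / 5.73^3
  P = 11300 N
Convert: P = 11300 N = 11.3 kN
Final answer: P = 11.3 kN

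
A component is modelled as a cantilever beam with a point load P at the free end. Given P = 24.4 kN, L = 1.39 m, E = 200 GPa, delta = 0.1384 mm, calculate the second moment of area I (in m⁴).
Model: a cantilever beam with a point load P at the free end, so delta = (P·L^3) / (3·E·I).
Solve for I: I = (P·L^3) / (3·delta·E).
Convert to SI units:
  P = 24.4 kN = 24400 N
  E = 200 GPa = 2 × 10¹¹ Pa
  delta = 0.1384 mm = 0.0001384 m
Substitute:
  I = (24400 × 1.39^3) / (3 × 0.0001384 × (2 × 10¹¹))
  I = 0.0007891 m⁴
Final answer: I = 0.0007891 m⁴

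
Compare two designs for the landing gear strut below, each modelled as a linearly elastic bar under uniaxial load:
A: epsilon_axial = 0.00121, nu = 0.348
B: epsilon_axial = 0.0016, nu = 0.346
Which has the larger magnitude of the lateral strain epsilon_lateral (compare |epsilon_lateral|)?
Model: a linearly elastic bar under uniaxial load, so epsilon_lateral = -nu·epsilon_axial (SI units).
  A: epsilon_lateral = -(0.348 × 0.00121) = -0.0004211
  B: epsilon_lateral = -(0.346 × 0.0016) = -0.0005536
|epsilon_lateral|: A = 0.0004211, B = 0.0005536, so B is larger in magnitude.
Final answer: B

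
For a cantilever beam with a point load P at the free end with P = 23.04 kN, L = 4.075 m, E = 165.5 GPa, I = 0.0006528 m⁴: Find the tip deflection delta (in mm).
Model: a cantilever beam with a point load P at the free end, so delta = (P·L^3) / (3·E·I).
Convert to SI units:
  P = 23.04 kN = 23040 N
  E = 165.5 GPa = 1.655 × 10¹¹ Pa
Substitute:
  delta = (23040 × 4.075^3) / (3 × (1.655 × 10¹¹) × 0.0006528)
  delta = 0.00481 m
Convert: delta = 0.00481 m = 4.81 mm
Final answer: delta = 4.81 mm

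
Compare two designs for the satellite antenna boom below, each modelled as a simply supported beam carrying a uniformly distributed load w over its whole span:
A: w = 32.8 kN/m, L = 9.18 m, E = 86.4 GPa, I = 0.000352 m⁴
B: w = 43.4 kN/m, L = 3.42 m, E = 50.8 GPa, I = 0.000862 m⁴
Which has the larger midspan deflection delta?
Model: a simply supported beam carrying a uniformly distributed load w over its whole span, so delta = (5·w·L^4) / (384·E·I) (SI units).
  A: delta = (5 × 32800 × 9.18^4) / (384 × (8.64 × 10¹⁰) × 0.000352) = 0.09973 m = 99.73 mm
  B: delta = (5 × 43400 × 3.42^4) / (384 × (5.08 × 10¹⁰) × 0.000862) = 0.001765 m = 1.765 mm
99.73 mm > 1.765 mm, so A is larger.
Final answer: A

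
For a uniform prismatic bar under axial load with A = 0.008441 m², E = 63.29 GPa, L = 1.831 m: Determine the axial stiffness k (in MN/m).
Model: a uniform prismatic bar under axial load, so k = (A·E) / L.
Convert to SI units:
  E = 63.29 GPa = 6.329 × 10¹⁰ Pa
Substitute:
  k = (0.008441 × (6.329 × 10¹⁰)) / 1.831
  k = 2.918 × 10⁸ N/m
Convert: k = 2.918 × 10⁸ N/m = 291.8 MN/m
Final answer: k = 291.8 MN/m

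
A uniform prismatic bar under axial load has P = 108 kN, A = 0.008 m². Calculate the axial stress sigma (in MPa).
Model: a uniform prismatic bar under axial load, so sigma = P / A.
Convert to SI units:
  P = 108 kN = 108000 N
Substitute:
  sigma = 108000 / 0.008
  sigma = 1.35 × 10⁷ Pa
Convert: sigma = 1.35 × 10⁷ Pa = 13.5 MPa
Final answer: sigma = 13.5 MPa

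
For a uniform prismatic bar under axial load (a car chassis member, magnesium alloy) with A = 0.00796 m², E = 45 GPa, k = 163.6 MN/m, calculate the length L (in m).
Model: a uniform prismatic bar under axial load, so k = (A·E) / L.
Solve for L: L = (A·E) / k.
Convert to SI units:
  E = 45 GPa = 4.5 × 10¹⁰ Pa
  k = 163.6 MN/m = 1.636 × 10⁸ N/m
Substitute:
  L = (0.00796 × (4.5 × 10¹⁰)) / (1.636 × 10⁸)
  L = 2.189 m
Final answer: L = 2.189 m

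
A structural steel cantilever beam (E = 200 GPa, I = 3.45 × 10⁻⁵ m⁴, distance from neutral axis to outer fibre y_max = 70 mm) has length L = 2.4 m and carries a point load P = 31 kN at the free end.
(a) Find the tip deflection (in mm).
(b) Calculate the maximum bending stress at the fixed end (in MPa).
(a) Tip deflection of a cantilever with an end point load: δ = P·L^3 / (3·E·I). Convert P = 31 kN = 31000 N, E = 200 GPa = 2 × 10¹¹ Pa.
  δ = (31000 × 2.4^3) / (3 × (2 × 10¹¹) × (3.45 × 10⁻⁵)) = 0.0207 m = 20.7 mm
(b) Maximum bending moment at the fixed end: M = P·L = 31000 × 2.4 = 74400 N·m. Convert y_max = 70 mm = 0.07 m.
  σ = M·y_max / I = (74400 × 0.07) / (3.45 × 10⁻⁵) = 1.51 × 10⁸ Pa = 151 MPa
Final answer: (a) δ = 20.7 mm, (b) σ = 151 MPa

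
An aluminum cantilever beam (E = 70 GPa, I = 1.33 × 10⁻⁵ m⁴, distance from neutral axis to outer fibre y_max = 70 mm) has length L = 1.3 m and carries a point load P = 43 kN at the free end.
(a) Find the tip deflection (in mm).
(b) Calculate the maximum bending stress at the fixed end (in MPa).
(a) Tip deflection of a cantilever with an end point load: δ = P·L^3 / (3·E·I). Convert P = 43 kN = 43000 N, E = 70 GPa = 7 × 10¹⁰ Pa.
  δ = (43000 × 1.3^3) / (3 × (7 × 10¹⁰) × (1.33 × 10⁻⁵)) = 0.03382 m = 33.82 mm
(b) Maximum bending moment at the fixed end: M = P·L = 43000 × 1.3 = 55900 N·m. Convert y_max = 70 mm = 0.07 m.
  σ = M·y_max / I = (55900 × 0.07) / (1.33 × 10⁻⁵) = 2.942 × 10⁸ Pa = 294.2 MPa
Final answer: (a) δ = 33.82 mm, (b) σ = 294.2 MPa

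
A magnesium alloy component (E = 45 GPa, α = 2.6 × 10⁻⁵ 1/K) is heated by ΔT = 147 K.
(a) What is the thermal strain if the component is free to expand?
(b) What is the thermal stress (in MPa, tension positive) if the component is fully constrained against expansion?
(a) Free thermal strain ε_th = α·ΔT = (2.6 × 10⁻⁵) × 147 = 0.003822
(b) Fully constrained, the expansion is suppressed, so σ = -E·α·ΔT. Convert E = 45 GPa = 4.5 × 10¹⁰ Pa.
  σ = -(4.5 × 10¹⁰) × (2.6 × 10⁻⁵) × 147 = -1.72 × 10⁸ Pa = -172 MPa (compressive)
Final answer: (a) ε_th = 0.003822, (b) σ = -172 MPa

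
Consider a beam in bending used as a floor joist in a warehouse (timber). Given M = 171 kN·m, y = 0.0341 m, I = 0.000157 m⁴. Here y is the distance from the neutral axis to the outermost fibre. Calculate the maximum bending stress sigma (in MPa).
Model: a beam in bending, so sigma = (M·y) / I.
Convert to SI units:
  M = 171 kN·m = 171000 N·m
Substitute:
  sigma = (171000 × 0.0341) / 0.000157
  sigma = 3.714 × 10⁷ Pa
Convert: sigma = 3.714 × 10⁷ Pa = 37.14 MPa
Final answer: sigma = 37.14 MPa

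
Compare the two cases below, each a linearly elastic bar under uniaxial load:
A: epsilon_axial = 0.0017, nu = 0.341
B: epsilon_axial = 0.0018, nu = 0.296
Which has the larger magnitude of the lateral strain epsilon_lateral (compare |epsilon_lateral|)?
Model: a linearly elastic bar under uniaxial load, so epsilon_lateral = -nu·epsilon_axial (SI units).
  A: epsilon_lateral = -(0.341 × 0.0017) = -0.0005797
  B: epsilon_lateral = -(0.296 × 0.0018) = -0.0005328
|epsilon_lateral|: A = 0.0005797, B = 0.0005328, so A is larger in magnitude.
Final answer: A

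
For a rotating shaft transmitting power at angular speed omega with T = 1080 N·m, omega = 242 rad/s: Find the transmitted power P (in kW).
Model: a rotating shaft transmitting power at angular speed omega, so P = T·omega.
Substitute:
  P = 1080 × 242
  P = 261400 W
Convert: P = 261400 W = 261.4 kW
Final answer: P = 261.4 kW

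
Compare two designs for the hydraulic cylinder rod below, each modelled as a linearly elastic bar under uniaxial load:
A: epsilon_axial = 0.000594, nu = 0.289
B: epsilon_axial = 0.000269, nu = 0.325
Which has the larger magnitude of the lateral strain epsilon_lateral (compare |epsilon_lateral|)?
Model: a linearly elastic bar under uniaxial load, so epsilon_lateral = -nu·epsilon_axial (SI units).
  A: epsilon_lateral = -(0.289 × 0.000594) = -0.0001717
  B: epsilon_lateral = -(0.325 × 0.000269) = -8.742 × 10⁻⁵
|epsilon_lateral|: A = 0.0001717, B = 8.742 × 10⁻⁵, so A is larger in magnitude.
Final answer: A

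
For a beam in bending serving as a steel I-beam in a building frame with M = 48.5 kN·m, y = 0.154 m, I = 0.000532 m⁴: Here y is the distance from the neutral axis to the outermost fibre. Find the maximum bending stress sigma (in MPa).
Model: a beam in bending, so sigma = (M·y) / I.
Convert to SI units:
  M = 48.5 kN·m = 48500 N·m
Substitute:
  sigma = (48500 × 0.154) / 0.000532
  sigma = 1.404 × 10⁷ Pa
Convert: sigma = 1.404 × 10⁷ Pa = 14.04 MPa
Final answer: sigma = 14.04 MPa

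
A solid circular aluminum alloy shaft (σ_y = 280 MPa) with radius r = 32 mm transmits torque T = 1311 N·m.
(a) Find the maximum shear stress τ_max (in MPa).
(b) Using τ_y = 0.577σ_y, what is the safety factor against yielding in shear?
(a) For a solid circular shaft, τ_max = T·r/J with J = π·r^4/2, i.e. τ_max = 2·T / (π·r^3). Convert r = 32 mm = 0.032 m.
  τ_max = (2 × 1311) / (π × 0.032^3) = 2.547 × 10⁷ Pa = 25.47 MPa
(b) τ_y = 0.577 × 280 = 161.56 MPa
  SF = τ_y/τ_max = 161.56 / 25.47 = 6.343
Final answer: (a) τ_max = 25.47 MPa, (b) SF = 6.343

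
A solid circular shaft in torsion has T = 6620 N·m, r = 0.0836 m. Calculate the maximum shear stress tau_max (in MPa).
Model: a solid circular shaft in torsion, so tau_max = (2·T) / (π·r^3).
Substitute:
  tau_max = (2 × 6620) / (π × 0.0836^3)
  tau_max = 7.213 × 10⁶ Pa
Convert: tau_max = 7.213 × 10⁶ Pa = 7.213 MPa
Final answer: tau_max = 7.213 MPa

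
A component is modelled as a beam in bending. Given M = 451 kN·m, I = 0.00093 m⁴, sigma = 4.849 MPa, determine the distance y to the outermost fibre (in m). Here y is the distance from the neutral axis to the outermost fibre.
Model: a beam in bending, so sigma = (M·y) / I.
Solve for y: y = (sigma·I) / M.
Convert to SI units:
  M = 451 kN·m = 451000 N·m
  sigma = 4.849 MPa = 4.849 × 10⁶ Pa
Substitute:
  y = ((4.849 × 10⁶) × 0.00093) / 451000
  y = 0.009999 m
Final answer: y = 0.009999 m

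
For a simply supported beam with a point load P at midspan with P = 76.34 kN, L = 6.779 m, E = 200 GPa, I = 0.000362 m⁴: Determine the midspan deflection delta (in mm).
Model: a simply supported beam with a point load P at midspan, so delta = (P·L^3) / (48·E·I).
Convert to SI units:
  P = 76.34 kN = 76340 N
  E = 200 GPa = 2 × 10¹¹ Pa
Substitute:
  delta = (76340 × 6.779^3) / (48 × (2 × 10¹¹) × 0.000362)
  delta = 0.006843 m
Convert: delta = 0.006843 m = 6.843 mm
Final answer: delta = 6.843 mm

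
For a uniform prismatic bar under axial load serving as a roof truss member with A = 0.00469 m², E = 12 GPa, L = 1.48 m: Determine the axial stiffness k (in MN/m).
Model: a uniform prismatic bar under axial load, so k = (A·E) / L.
Convert to SI units:
  E = 12 GPa = 1.2 × 10¹⁰ Pa
Substitute:
  k = (0.00469 × (1.2 × 10¹⁰)) / 1.48
  k = 3.803 × 10⁷ N/m
Convert: k = 3.803 × 10⁷ N/m = 38.03 MN/m
Final answer: k = 38.03 MN/m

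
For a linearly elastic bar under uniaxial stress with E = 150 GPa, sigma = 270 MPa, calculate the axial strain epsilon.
Model: a linearly elastic bar under uniaxial stress, so sigma = E·epsilon.
Solve for epsilon: epsilon = sigma / E.
Convert to SI units:
  E = 150 GPa = 1.5 × 10¹¹ Pa
  sigma = 270 MPa = 2.7 × 10⁸ Pa
Substitute:
  epsilon = (2.7 × 10⁸) / (1.5 × 10¹¹)
  epsilon = 0.0018
Final answer: epsilon = 0.0018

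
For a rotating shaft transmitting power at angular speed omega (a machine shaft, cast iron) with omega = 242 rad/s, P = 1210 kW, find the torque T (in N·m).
Model: a rotating shaft transmitting power at angular speed omega, so P = T·omega.
Solve for T: T = P / omega.
Convert to SI units:
  P = 1210 kW = 1.21 × 10⁶ W
Substitute:
  T = (1.21 × 10⁶) / 242
  T = 5000 N·m
Final answer: T = 5000 N·m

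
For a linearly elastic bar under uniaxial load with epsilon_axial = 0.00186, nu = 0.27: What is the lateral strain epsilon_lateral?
Model: a linearly elastic bar under uniaxial load, so epsilon_lateral = -nu·epsilon_axial.
Substitute:
  epsilon_lateral = -(0.27 × 0.00186)
  epsilon_lateral = -0.0005022
Final answer: epsilon_lateral = -0.0005022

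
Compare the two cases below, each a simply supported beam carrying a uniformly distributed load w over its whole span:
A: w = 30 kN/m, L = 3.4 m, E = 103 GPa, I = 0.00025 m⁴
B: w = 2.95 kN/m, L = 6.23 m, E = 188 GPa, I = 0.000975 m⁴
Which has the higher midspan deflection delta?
Model: a simply supported beam carrying a uniformly distributed load w over its whole span, so delta = (5·w·L^4) / (384·E·I) (SI units).
  A: delta = (5 × 30000 × 3.4^4) / (384 × (1.03 × 10¹¹) × 0.00025) = 0.002027 m = 2.027 mm
  B: delta = (5 × 2950 × 6.23^4) / (384 × (1.88 × 10¹¹) × 0.000975) = 0.0003157 m = 0.3157 mm
2.027 mm > 0.3157 mm, so A is larger.
Final answer: A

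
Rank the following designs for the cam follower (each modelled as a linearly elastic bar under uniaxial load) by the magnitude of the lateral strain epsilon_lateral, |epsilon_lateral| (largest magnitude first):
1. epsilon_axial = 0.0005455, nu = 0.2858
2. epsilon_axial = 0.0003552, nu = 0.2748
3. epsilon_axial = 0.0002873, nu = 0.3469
Model: a linearly elastic bar under uniaxial load, so epsilon_lateral = -nu·epsilon_axial (SI units).
  Case 1: epsilon_lateral = -(0.2858 × 0.0005455) = -0.0001559
  Case 2: epsilon_lateral = -(0.2748 × 0.0003552) = -9.761 × 10⁻⁵
  Case 3: epsilon_lateral = -(0.3469 × 0.0002873) = -9.966 × 10⁻⁵
Ordering by |epsilon_lateral|: 0.0001559 (case 1) > 9.966 × 10⁻⁵ (case 3) > 9.761 × 10⁻⁵ (case 2)
Final answer: 1, 3, 2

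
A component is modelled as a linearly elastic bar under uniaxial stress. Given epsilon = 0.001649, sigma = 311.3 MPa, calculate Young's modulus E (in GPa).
Model: a linearly elastic bar under uniaxial stress, so sigma = E·epsilon.
Solve for E: E = sigma / epsilon.
Convert to SI units:
  sigma = 311.3 MPa = 3.113 × 10⁸ Pa
Substitute:
  E = (3.113 × 10⁸) / 0.001649
  E = 1.888 × 10¹¹ Pa
Convert: E = 1.888 × 10¹¹ Pa = 188.8 GPa
Final answer: E = 188.8 GPa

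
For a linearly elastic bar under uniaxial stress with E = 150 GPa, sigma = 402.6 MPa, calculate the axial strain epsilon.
Model: a linearly elastic bar under uniaxial stress, so sigma = E·epsilon.
Solve for epsilon: epsilon = sigma / E.
Convert to SI units:
  E = 150 GPa = 1.5 × 10¹¹ Pa
  sigma = 402.6 MPa = 4.026 × 10⁸ Pa
Substitute:
  epsilon = (4.026 × 10⁸) / (1.5 × 10¹¹)
  epsilon = 0.002684
Final answer: epsilon = 0.002684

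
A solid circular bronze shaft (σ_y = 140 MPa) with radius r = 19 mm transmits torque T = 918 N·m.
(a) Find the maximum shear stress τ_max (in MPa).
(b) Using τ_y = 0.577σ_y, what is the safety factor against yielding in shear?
(a) For a solid circular shaft, τ_max = T·r/J with J = π·r^4/2, i.e. τ_max = 2·T / (π·r^3). Convert r = 19 mm = 0.019 m.
  τ_max = (2 × 918) / (π × 0.019^3) = 8.52 × 10⁷ Pa = 85.2 MPa
(b) τ_y = 0.577 × 140 = 80.78 MPa
  SF = τ_y/τ_max = 80.78 / 85.2 = 0.9481
Final answer: (a) τ_max = 85.2 MPa, (b) SF = 0.9481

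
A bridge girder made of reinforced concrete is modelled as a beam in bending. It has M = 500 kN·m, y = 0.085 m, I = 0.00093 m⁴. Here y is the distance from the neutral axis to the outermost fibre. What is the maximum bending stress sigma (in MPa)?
Model: a beam in bending, so sigma = (M·y) / I.
Convert to SI units:
  M = 500 kN·m = 500000 N·m
Substitute:
  sigma = (500000 × 0.085) / 0.00093
  sigma = 4.57 × 10⁷ Pa
Convert: sigma = 4.57 × 10⁷ Pa = 45.7 MPa
Final answer: sigma = 45.7 MPa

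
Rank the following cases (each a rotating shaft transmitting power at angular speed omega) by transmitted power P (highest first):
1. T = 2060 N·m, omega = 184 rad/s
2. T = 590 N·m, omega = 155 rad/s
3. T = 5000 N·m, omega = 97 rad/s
Model: a rotating shaft transmitting power at angular speed omega, so P = T·omega (SI units).
  Case 1: P = 2060 × 184 = 379000 W = 379 kW
  Case 2: P = 590 × 155 = 91450 W = 91.45 kW
  Case 3: P = 5000 × 97 = 485000 W = 485 kW
Ordering: 485 kW (case 3) > 379 kW (case 1) > 91.45 kW (case 2)
Final answer: 3, 1, 2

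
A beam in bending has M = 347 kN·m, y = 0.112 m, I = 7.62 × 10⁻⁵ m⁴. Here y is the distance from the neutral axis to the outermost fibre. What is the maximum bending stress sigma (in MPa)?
Model: a beam in bending, so sigma = (M·y) / I.
Convert to SI units:
  M = 347 kN·m = 347000 N·m
Substitute:
  sigma = (347000 × 0.112) / (7.62 × 10⁻⁵)
  sigma = 5.1 × 10⁸ Pa
Convert: sigma = 5.1 × 10⁸ Pa = 510 MPa
Final answer: sigma = 510 MPa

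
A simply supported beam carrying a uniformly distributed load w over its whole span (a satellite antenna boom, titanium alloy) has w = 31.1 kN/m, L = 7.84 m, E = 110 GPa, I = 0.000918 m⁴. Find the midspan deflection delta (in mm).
Model: a simply supported beam carrying a uniformly distributed load w over its whole span, so delta = (5·w·L^4) / (384·E·I).
Convert to SI units:
  w = 31.1 kN/m = 31100 N/m
  E = 110 GPa = 1.1 × 10¹¹ Pa
Substitute:
  delta = (5 × 31100 × 7.84^4) / (384 × (1.1 × 10¹¹) × 0.000918)
  delta = 0.01515 m
Convert: delta = 0.01515 m = 15.15 mm
Final answer: delta = 15.15 mm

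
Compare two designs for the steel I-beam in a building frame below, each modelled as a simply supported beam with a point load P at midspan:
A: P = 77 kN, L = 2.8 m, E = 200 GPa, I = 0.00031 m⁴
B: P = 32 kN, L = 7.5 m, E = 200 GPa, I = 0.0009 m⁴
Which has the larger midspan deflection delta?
Model: a simply supported beam with a point load P at midspan, so delta = (P·L^3) / (48·E·I) (SI units).
  A: delta = (77000 × 2.8^3) / (48 × (2 × 10¹¹) × 0.00031) = 0.000568 m = 0.568 mm
  B: delta = (32000 × 7.5^3) / (48 × (2 × 10¹¹) × 0.0009) = 0.001562 m = 1.562 mm
1.562 mm > 0.568 mm, so B is larger.
Final answer: B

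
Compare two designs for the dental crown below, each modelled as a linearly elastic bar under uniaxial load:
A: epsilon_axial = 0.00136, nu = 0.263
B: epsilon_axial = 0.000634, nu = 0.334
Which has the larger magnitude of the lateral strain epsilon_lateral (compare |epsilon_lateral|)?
Model: a linearly elastic bar under uniaxial load, so epsilon_lateral = -nu·epsilon_axial (SI units).
  A: epsilon_lateral = -(0.263 × 0.00136) = -0.0003577
  B: epsilon_lateral = -(0.334 × 0.000634) = -0.0002118
|epsilon_lateral|: A = 0.0003577, B = 0.0002118, so A is larger in magnitude.
Final answer: A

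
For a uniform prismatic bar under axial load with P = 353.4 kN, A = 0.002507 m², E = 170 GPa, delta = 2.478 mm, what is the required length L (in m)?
Model: a uniform prismatic bar under axial load, so delta = (P·L) / (A·E).
Solve for L: L = (delta·A·E) / P.
Convert to SI units:
  P = 353.4 kN = 353400 N
  E = 170 GPa = 1.7 × 10¹¹ Pa
  delta = 2.478 mm = 0.002478 m
Substitute:
  L = (0.002478 × 0.002507 × (1.7 × 10¹¹)) / 353400
  L = 2.988 m
Final answer: L = 2.988 m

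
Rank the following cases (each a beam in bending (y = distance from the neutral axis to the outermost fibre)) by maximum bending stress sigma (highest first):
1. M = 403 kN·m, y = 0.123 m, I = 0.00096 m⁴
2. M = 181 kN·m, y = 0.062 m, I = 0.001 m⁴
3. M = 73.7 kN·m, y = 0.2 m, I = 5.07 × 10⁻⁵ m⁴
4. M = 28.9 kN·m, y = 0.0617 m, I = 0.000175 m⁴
Model: a beam in bending (y = distance from the neutral axis to the outermost fibre), so sigma = (M·y) / I (SI units).
  Case 1: sigma = (403000 × 0.123) / 0.00096 = 5.163 × 10⁷ Pa = 51.63 MPa
  Case 2: sigma = (181000 × 0.062) / 0.001 = 1.122 × 10⁷ Pa = 11.22 MPa
  Case 3: sigma = (73700 × 0.2) / (5.07 × 10⁻⁵) = 2.907 × 10⁸ Pa = 290.7 MPa
  Case 4: sigma = (28900 × 0.0617) / 0.000175 = 1.019 × 10⁷ Pa = 10.19 MPa
Ordering: 290.7 MPa (case 3) > 51.63 MPa (case 1) > 11.22 MPa (case 2) > 10.19 MPa (case 4)
Final answer: 3, 1, 2, 4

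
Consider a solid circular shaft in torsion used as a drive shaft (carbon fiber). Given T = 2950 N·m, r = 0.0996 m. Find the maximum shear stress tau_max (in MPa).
Model: a solid circular shaft in torsion, so tau_max = (2·T) / (π·r^3).
Substitute:
  tau_max = (2 × 2950) / (π × 0.0996^3)
  tau_max = 1.901 × 10⁶ Pa
Convert: tau_max = 1.901 × 10⁶ Pa = 1.901 MPa
Final answer: tau_max = 1.901 MPa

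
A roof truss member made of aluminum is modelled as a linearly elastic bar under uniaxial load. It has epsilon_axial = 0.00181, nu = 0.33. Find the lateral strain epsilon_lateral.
Model: a linearly elastic bar under uniaxial load, so epsilon_lateral = -nu·epsilon_axial.
Substitute:
  epsilon_lateral = -(0.33 × 0.00181)
  epsilon_lateral = -0.0005973
Final answer: epsilon_lateral = -0.0005973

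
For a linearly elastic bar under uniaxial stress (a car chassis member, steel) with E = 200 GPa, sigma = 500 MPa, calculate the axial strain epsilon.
Model: a linearly elastic bar under uniaxial stress, so sigma = E·epsilon.
Solve for epsilon: epsilon = sigma / E.
Convert to SI units:
  E = 200 GPa = 2 × 10¹¹ Pa
  sigma = 500 MPa = 5 × 10⁸ Pa
Substitute:
  epsilon = (5 × 10⁸) / (2 × 10¹¹)
  epsilon = 0.0025
Final answer: epsilon = 0.0025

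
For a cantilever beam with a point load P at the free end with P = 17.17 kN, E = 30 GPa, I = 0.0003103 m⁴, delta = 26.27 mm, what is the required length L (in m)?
Model: a cantilever beam with a point load P at the free end, so delta = (P·L^3) / (3·E·I).
Solve for L: L = ((3·delta·E·I) / P)^(1/3).
Convert to SI units:
  P = 17.17 kN = 17170 N
  E = 30 GPa = 3 × 10¹⁰ Pa
  delta = 26.27 mm = 0.02627 m
Substitute:
  L = ((3 × 0.02627 × (3 × 10¹⁰) × 0.0003103) / 17170)^(1/3)
  L = 3.496 m
Final answer: L = 3.496 m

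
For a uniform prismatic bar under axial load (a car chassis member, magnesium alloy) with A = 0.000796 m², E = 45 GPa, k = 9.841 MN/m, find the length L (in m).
Model: a uniform prismatic bar under axial load, so k = (A·E) / L.
Solve for L: L = (A·E) / k.
Convert to SI units:
  E = 45 GPa = 4.5 × 10¹⁰ Pa
  k = 9.841 MN/m = 9.841 × 10⁶ N/m
Substitute:
  L = (0.000796 × (4.5 × 10¹⁰)) / (9.841 × 10⁶)
  L = 3.64 m
Final answer: L = 3.64 m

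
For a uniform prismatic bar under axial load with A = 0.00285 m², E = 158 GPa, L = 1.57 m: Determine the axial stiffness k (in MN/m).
Model: a uniform prismatic bar under axial load, so k = (A·E) / L.
Convert to SI units:
  E = 158 GPa = 1.58 × 10¹¹ Pa
Substitute:
  k = (0.00285 × (1.58 × 10¹¹)) / 1.57
  k = 2.868 × 10⁸ N/m
Convert: k = 2.868 × 10⁸ N/m = 286.8 MN/m
Final answer: k = 286.8 MN/m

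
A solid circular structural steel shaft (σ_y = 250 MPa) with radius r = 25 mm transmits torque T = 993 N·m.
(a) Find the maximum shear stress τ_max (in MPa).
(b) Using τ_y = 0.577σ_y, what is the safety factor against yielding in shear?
(a) For a solid circular shaft, τ_max = T·r/J with J = π·r^4/2, i.e. τ_max = 2·T / (π·r^3). Convert r = 25 mm = 0.025 m.
  τ_max = (2 × 993) / (π × 0.025^3) = 4.046 × 10⁷ Pa = 40.46 MPa
(b) τ_y = 0.577 × 250 = 144.25 MPa
  SF = τ_y/τ_max = 144.25 / 40.46 = 3.565
Final answer: (a) τ_max = 40.46 MPa, (b) SF = 3.565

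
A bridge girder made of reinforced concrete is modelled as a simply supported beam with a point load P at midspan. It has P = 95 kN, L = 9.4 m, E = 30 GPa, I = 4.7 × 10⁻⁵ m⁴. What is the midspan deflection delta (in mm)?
Model: a simply supported beam with a point load P at midspan, so delta = (P·L^3) / (48·E·I).
Convert to SI units:
  P = 95 kN = 95000 N
  E = 30 GPa = 3 × 10¹⁰ Pa
Substitute:
  delta = (95000 × 9.4^3) / (48 × (3 × 10¹⁰) × (4.7 × 10⁻⁵))
  delta = 1.166 m
Convert: delta = 1.166 m = 1166 mm
Final answer: delta = 1166 mm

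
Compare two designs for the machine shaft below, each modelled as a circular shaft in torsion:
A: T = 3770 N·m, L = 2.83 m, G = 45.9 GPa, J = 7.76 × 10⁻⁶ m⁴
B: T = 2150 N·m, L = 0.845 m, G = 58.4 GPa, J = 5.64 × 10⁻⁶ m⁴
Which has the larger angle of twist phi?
Model: a circular shaft in torsion, so phi = (T·L) / (G·J) (SI units).
  A: phi = (3770 × 2.83) / ((4.59 × 10¹⁰) × (7.76 × 10⁻⁶)) = 0.02995 rad = 1.716°
  B: phi = (2150 × 0.845) / ((5.84 × 10¹⁰) × (5.64 × 10⁻⁶)) = 0.005516 rad = 0.316°
1.716° > 0.316°, so A is larger.
Final answer: A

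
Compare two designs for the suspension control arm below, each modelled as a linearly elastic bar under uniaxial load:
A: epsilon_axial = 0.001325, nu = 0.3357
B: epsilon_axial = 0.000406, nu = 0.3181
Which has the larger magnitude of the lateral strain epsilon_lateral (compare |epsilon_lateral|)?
Model: a linearly elastic bar under uniaxial load, so epsilon_lateral = -nu·epsilon_axial (SI units).
  A: epsilon_lateral = -(0.3357 × 0.001325) = -0.0004448
  B: epsilon_lateral = -(0.3181 × 0.000406) = -0.0001291
|epsilon_lateral|: A = 0.0004448, B = 0.0001291, so A is larger in magnitude.
Final answer: A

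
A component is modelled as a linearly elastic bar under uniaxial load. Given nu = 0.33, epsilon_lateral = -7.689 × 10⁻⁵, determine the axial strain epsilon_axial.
Model: a linearly elastic bar under uniaxial load, so epsilon_lateral = -nu·epsilon_axial.
Solve for epsilon_axial: epsilon_axial = -epsilon_lateral / nu.
Substitute:
  epsilon_axial = -(-7.689 × 10⁻⁵) / 0.33
  epsilon_axial = 0.000233
Final answer: epsilon_axial = 0.000233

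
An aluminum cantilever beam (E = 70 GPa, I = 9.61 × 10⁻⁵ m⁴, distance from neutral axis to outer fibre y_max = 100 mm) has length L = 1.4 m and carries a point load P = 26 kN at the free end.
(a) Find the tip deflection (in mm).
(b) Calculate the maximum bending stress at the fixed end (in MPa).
(a) Tip deflection of a cantilever with an end point load: δ = P·L^3 / (3·E·I). Convert P = 26 kN = 26000 N, E = 70 GPa = 7 × 10¹⁰ Pa.
  δ = (26000 × 1.4^3) / (3 × (7 × 10¹⁰) × (9.61 × 10⁻⁵)) = 0.003535 m = 3.535 mm
(b) Maximum bending moment at the fixed end: M = P·L = 26000 × 1.4 = 36400 N·m. Convert y_max = 100 mm = 0.1 m.
  σ = M·y_max / I = (36400 × 0.1) / (9.61 × 10⁻⁵) = 3.788 × 10⁷ Pa = 37.88 MPa
Final answer: (a) δ = 3.535 mm, (b) σ = 37.88 MPa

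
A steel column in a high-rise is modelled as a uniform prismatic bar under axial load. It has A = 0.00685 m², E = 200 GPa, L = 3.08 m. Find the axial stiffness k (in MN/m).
Model: a uniform prismatic bar under axial load, so k = (A·E) / L.
Convert to SI units:
  E = 200 GPa = 2 × 10¹¹ Pa
Substitute:
  k = (0.00685 × (2 × 10¹¹)) / 3.08
  k = 4.448 × 10⁸ N/m
Convert: k = 4.448 × 10⁸ N/m = 444.8 MN/m
Final answer: k = 444.8 MN/m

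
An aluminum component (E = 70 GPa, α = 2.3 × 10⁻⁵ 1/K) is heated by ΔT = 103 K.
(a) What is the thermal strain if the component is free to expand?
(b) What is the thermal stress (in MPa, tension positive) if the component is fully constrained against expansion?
(a) Free thermal strain ε_th = α·ΔT = (2.3 × 10⁻⁵) × 103 = 0.002369
(b) Fully constrained, the expansion is suppressed, so σ = -E·α·ΔT. Convert E = 70 GPa = 7 × 10¹⁰ Pa.
  σ = -(7 × 10¹⁰) × (2.3 × 10⁻⁵) × 103 = -1.658 × 10⁸ Pa = -165.8 MPa (compressive)
Final answer: (a) ε_th = 0.002369, (b) σ = -165.8 MPa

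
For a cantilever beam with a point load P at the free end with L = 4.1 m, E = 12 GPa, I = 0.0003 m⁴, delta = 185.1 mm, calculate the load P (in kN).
Model: a cantilever beam with a point load P at the free end, so delta = (P·L^3) / (3·E·I).
Solve for P: P = (3·delta·E·I) / L^3.
Convert to SI units:
  E = 12 GPa = 1.2 × 10¹⁰ Pa
  delta = 185.1 mm = 0.1851 m
Substitute:
  P = (3 × 0.1851 × (1.2 × 10¹⁰) × 0.0003) / 4.1^3
  P = 29010 N
Convert: P = 29010 N = 29.01 kN
Final answer: P = 29.01 kN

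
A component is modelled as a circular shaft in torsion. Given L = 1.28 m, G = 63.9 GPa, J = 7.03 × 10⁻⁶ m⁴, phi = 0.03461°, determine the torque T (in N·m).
Model: a circular shaft in torsion, so phi = (T·L) / (G·J).
Solve for T: T = (phi·G·J) / L.
Convert to SI units:
  G = 63.9 GPa = 6.39 × 10¹⁰ Pa
  phi = 0.03461° = 0.0006041 rad
Substitute:
  T = (0.0006041 × (6.39 × 10¹⁰) × (7.03 × 10⁻⁶)) / 1.28
  T = 212 N·m
Final answer: T = 212 N·m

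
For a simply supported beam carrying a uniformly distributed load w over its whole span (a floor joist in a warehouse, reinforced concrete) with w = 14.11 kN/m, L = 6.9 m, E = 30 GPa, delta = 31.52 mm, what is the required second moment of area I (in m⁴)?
Model: a simply supported beam carrying a uniformly distributed load w over its whole span, so delta = (5·w·L^4) / (384·E·I).
Solve for I: I = (5·w·L^4) / (384·delta·E).
Convert to SI units:
  w = 14.11 kN/m = 14110 N/m
  E = 30 GPa = 3 × 10¹⁰ Pa
  delta = 31.52 mm = 0.03152 m
Substitute:
  I = (5 × 14110 × 6.9^4) / (384 × 0.03152 × (3 × 10¹⁰))
  I = 0.0004404 m⁴
Final answer: I = 0.0004404 m⁴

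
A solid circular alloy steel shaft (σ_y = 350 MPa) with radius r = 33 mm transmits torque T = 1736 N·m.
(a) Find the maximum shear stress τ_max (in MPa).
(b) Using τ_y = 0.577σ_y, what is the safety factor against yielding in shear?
(a) For a solid circular shaft, τ_max = T·r/J with J = π·r^4/2, i.e. τ_max = 2·T / (π·r^3). Convert r = 33 mm = 0.033 m.
  τ_max = (2 × 1736) / (π × 0.033^3) = 3.075 × 10⁷ Pa = 30.75 MPa
(b) τ_y = 0.577 × 350 = 201.95 MPa
  SF = τ_y/τ_max = 201.95 / 30.75 = 6.567
Final answer: (a) τ_max = 30.75 MPa, (b) SF = 6.567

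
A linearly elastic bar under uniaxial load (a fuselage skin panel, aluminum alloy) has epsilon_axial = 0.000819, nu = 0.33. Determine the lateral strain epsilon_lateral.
Model: a linearly elastic bar under uniaxial load, so epsilon_lateral = -nu·epsilon_axial.
Substitute:
  epsilon_lateral = -(0.33 × 0.000819)
  epsilon_lateral = -0.0002703
Final answer: epsilon_lateral = -0.0002703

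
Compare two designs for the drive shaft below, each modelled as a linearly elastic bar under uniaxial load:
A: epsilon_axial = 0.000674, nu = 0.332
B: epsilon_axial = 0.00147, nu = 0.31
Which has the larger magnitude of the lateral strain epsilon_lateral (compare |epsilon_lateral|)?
Model: a linearly elastic bar under uniaxial load, so epsilon_lateral = -nu·epsilon_axial (SI units).
  A: epsilon_lateral = -(0.332 × 0.000674) = -0.0002238
  B: epsilon_lateral = -(0.31 × 0.00147) = -0.0004557
|epsilon_lateral|: A = 0.0002238, B = 0.0004557, so B is larger in magnitude.
Final answer: B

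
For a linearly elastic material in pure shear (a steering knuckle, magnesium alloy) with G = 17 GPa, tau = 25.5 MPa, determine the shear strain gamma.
Model: a linearly elastic material in pure shear, so tau = G·gamma.
Solve for gamma: gamma = tau / G.
Convert to SI units:
  G = 17 GPa = 1.7 × 10¹⁰ Pa
  tau = 25.5 MPa = 2.55 × 10⁷ Pa
Substitute:
  gamma = (2.55 × 10⁷) / (1.7 × 10¹⁰)
  gamma = 0.0015
Final answer: gamma = 0.0015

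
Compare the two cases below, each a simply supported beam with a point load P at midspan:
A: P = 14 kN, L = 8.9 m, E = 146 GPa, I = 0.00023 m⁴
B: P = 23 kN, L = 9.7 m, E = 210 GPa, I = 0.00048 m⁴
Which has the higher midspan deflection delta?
Model: a simply supported beam with a point load P at midspan, so delta = (P·L^3) / (48·E·I) (SI units).
  A: delta = (14000 × 8.9^3) / (48 × (1.46 × 10¹¹) × 0.00023) = 0.006123 m = 6.123 mm
  B: delta = (23000 × 9.7^3) / (48 × (2.1 × 10¹¹) × 0.00048) = 0.004339 m = 4.339 mm
6.123 mm > 4.339 mm, so A is larger.
Final answer: A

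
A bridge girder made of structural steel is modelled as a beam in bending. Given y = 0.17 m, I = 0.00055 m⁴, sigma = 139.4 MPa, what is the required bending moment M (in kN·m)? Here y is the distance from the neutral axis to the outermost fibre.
Model: a beam in bending, so sigma = (M·y) / I.
Solve for M: M = (sigma·I) / y.
Convert to SI units:
  sigma = 139.4 MPa = 1.394 × 10⁸ Pa
Substitute:
  M = ((1.394 × 10⁸) × 0.00055) / 0.17
  M = 451000 N·m
Convert: M = 451000 N·m = 451 kN·m
Final answer: M = 451 kN·m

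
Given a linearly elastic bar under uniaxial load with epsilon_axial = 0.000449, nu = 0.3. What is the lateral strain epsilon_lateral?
Model: a linearly elastic bar under uniaxial load, so epsilon_lateral = -nu·epsilon_axial.
Substitute:
  epsilon_lateral = -(0.3 × 0.000449)
  epsilon_lateral = -0.0001347
Final answer: epsilon_lateral = -0.0001347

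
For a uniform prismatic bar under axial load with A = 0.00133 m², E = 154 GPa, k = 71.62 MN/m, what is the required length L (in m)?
Model: a uniform prismatic bar under axial load, so k = (A·E) / L.
Solve for L: L = (A·E) / k.
Convert to SI units:
  E = 154 GPa = 1.54 × 10¹¹ Pa
  k = 71.62 MN/m = 7.162 × 10⁷ N/m
Substitute:
  L = (0.00133 × (1.54 × 10¹¹)) / (7.162 × 10⁷)
  L = 2.86 m
Final answer: L = 2.86 m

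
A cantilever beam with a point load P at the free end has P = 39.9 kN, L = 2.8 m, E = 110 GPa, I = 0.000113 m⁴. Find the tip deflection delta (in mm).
Model: a cantilever beam with a point load P at the free end, so delta = (P·L^3) / (3·E·I).
Convert to SI units:
  P = 39.9 kN = 39900 N
  E = 110 GPa = 1.1 × 10¹¹ Pa
Substitute:
  delta = (39900 × 2.8^3) / (3 × (1.1 × 10¹¹) × 0.000113)
  delta = 0.02349 m
Convert: delta = 0.02349 m = 23.49 mm
Final answer: delta = 23.49 mm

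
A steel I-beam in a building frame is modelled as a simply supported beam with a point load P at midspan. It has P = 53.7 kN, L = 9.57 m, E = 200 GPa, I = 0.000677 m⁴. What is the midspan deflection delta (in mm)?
Model: a simply supported beam with a point load P at midspan, so delta = (P·L^3) / (48·E·I).
Convert to SI units:
  P = 53.7 kN = 53700 N
  E = 200 GPa = 2 × 10¹¹ Pa
Substitute:
  delta = (53700 × 9.57^3) / (48 × (2 × 10¹¹) × 0.000677)
  delta = 0.007242 m
Convert: delta = 0.007242 m = 7.242 mm
Final answer: delta = 7.242 mm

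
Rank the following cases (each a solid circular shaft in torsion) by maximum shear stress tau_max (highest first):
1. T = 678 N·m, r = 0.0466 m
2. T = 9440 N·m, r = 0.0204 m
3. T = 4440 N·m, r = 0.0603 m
Model: a solid circular shaft in torsion, so tau_max = (2·T) / (π·r^3) (SI units).
  Case 1: tau_max = (2 × 678) / (π × 0.0466^3) = 4.265 × 10⁶ Pa = 4.265 MPa
  Case 2: tau_max = (2 × 9440) / (π × 0.0204^3) = 7.079 × 10⁸ Pa = 707.9 MPa
  Case 3: tau_max = (2 × 4440) / (π × 0.0603^3) = 1.289 × 10⁷ Pa = 12.89 MPa
Ordering: 707.9 MPa (case 2) > 12.89 MPa (case 3) > 4.265 MPa (case 1)
Final answer: 2, 3, 1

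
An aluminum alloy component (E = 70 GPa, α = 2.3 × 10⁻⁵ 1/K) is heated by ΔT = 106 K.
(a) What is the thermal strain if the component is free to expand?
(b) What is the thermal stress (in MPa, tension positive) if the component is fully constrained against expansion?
(a) Free thermal strain ε_th = α·ΔT = (2.3 × 10⁻⁵) × 106 = 0.002438
(b) Fully constrained, the expansion is suppressed, so σ = -E·α·ΔT. Convert E = 70 GPa = 7 × 10¹⁰ Pa.
  σ = -(7 × 10¹⁰) × (2.3 × 10⁻⁵) × 106 = -1.707 × 10⁸ Pa = -170.7 MPa (compressive)
Final answer: (a) ε_th = 0.002438, (b) σ = -170.7 MPa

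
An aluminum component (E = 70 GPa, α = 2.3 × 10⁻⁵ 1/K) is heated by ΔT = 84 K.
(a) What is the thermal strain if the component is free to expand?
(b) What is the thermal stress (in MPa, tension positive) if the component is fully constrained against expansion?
(a) Free thermal strain ε_th = α·ΔT = (2.3 × 10⁻⁵) × 84 = 0.001932
(b) Fully constrained, the expansion is suppressed, so σ = -E·α·ΔT. Convert E = 70 GPa = 7 × 10¹⁰ Pa.
  σ = -(7 × 10¹⁰) × (2.3 × 10⁻⁵) × 84 = -1.352 × 10⁸ Pa = -135.2 MPa (compressive)
Final answer: (a) ε_th = 0.001932, (b) σ = -135.2 MPa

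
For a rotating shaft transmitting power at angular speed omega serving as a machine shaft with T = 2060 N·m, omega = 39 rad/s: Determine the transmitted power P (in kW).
Model: a rotating shaft transmitting power at angular speed omega, so P = T·omega.
Substitute:
  P = 2060 × 39
  P = 80340 W
Convert: P = 80340 W = 80.34 kW
Final answer: P = 80.34 kW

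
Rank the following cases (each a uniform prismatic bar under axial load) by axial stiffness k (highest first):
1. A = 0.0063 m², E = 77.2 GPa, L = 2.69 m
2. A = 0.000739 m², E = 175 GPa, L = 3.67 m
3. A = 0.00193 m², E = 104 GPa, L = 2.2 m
Model: a uniform prismatic bar under axial load, so k = (A·E) / L (SI units).
  Case 1: k = (0.0063 × (7.72 × 10¹⁰)) / 2.69 = 1.808 × 10⁸ N/m = 180.8 MN/m
  Case 2: k = (0.000739 × (1.75 × 10¹¹)) / 3.67 = 3.524 × 10⁷ N/m = 35.24 MN/m
  Case 3: k = (0.00193 × (1.04 × 10¹¹)) / 2.2 = 9.124 × 10⁷ N/m = 91.24 MN/m
Ordering: 180.8 MN/m (case 1) > 91.24 MN/m (case 3) > 35.24 MN/m (case 2)
Final answer: 1, 3, 2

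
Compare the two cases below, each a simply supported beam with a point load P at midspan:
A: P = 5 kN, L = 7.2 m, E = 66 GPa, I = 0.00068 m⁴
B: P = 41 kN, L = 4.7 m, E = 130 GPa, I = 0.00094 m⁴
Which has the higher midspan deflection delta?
Model: a simply supported beam with a point load P at midspan, so delta = (P·L^3) / (48·E·I) (SI units).
  A: delta = (5000 × 7.2^3) / (48 × (6.6 × 10¹⁰) × 0.00068) = 0.0008663 m = 0.8663 mm
  B: delta = (41000 × 4.7^3) / (48 × (1.3 × 10¹¹) × 0.00094) = 0.0007257 m = 0.7257 mm
0.8663 mm > 0.7257 mm, so A is larger.
Final answer: A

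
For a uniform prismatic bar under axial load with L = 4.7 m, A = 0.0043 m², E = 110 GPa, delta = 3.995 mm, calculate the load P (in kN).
Model: a uniform prismatic bar under axial load, so delta = (P·L) / (A·E).
Solve for P: P = (delta·A·E) / L.
Convert to SI units:
  E = 110 GPa = 1.1 × 10¹¹ Pa
  delta = 3.995 mm = 0.003995 m
Substitute:
  P = (0.003995 × 0.0043 × (1.1 × 10¹¹)) / 4.7
  P = 402100 N
Convert: P = 402100 N = 402.1 kN
Final answer: P = 402.1 kN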